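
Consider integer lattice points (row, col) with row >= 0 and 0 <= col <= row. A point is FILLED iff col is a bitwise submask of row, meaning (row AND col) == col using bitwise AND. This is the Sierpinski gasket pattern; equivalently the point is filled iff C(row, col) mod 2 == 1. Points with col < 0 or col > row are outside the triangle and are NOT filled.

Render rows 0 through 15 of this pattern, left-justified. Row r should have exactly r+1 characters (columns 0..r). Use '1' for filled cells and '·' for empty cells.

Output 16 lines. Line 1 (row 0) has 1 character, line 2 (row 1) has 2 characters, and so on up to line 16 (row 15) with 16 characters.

r0=0: 1
r1=1: 11
r2=10: 1·1
r3=11: 1111
r4=100: 1···1
r5=101: 11··11
r6=110: 1·1·1·1
r7=111: 11111111
r8=1000: 1·······1
r9=1001: 11······11
r10=1010: 1·1·····1·1
r11=1011: 1111····1111
r12=1100: 1···1···1···1
r13=1101: 11··11··11··11
r14=1110: 1·1·1·1·1·1·1·1
r15=1111: 1111111111111111

Answer: 1
11
1·1
1111
1···1
11··11
1·1·1·1
11111111
1·······1
11······11
1·1·····1·1
1111····1111
1···1···1···1
11··11··11··11
1·1·1·1·1·1·1·1
1111111111111111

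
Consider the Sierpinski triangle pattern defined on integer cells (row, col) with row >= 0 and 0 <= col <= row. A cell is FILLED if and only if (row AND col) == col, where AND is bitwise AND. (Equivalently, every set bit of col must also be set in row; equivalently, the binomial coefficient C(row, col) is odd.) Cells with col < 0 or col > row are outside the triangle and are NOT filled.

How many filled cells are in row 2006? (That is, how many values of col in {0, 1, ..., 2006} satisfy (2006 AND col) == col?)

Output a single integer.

Answer: 256

Derivation:
2006 in binary = 11111010110
popcount(2006) = number of 1-bits in 11111010110 = 8
A col c satisfies (2006 AND c) == c iff every set bit of c is also set in 2006; each of the 8 set bits of 2006 can independently be on or off in c.
count = 2^8 = 256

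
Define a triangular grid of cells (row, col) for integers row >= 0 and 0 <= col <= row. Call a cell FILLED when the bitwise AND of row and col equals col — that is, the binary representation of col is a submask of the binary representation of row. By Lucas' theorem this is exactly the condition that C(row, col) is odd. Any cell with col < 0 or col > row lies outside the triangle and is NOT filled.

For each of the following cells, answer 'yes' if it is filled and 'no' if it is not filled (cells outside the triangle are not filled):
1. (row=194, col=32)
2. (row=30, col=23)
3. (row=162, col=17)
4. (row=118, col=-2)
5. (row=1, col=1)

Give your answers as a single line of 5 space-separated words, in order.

(194,32): row=0b11000010, col=0b100000, row AND col = 0b0 = 0; 0 != 32 -> empty
(30,23): row=0b11110, col=0b10111, row AND col = 0b10110 = 22; 22 != 23 -> empty
(162,17): row=0b10100010, col=0b10001, row AND col = 0b0 = 0; 0 != 17 -> empty
(118,-2): col outside [0, 118] -> not filled
(1,1): row=0b1, col=0b1, row AND col = 0b1 = 1; 1 == 1 -> filled

Answer: no no no no yes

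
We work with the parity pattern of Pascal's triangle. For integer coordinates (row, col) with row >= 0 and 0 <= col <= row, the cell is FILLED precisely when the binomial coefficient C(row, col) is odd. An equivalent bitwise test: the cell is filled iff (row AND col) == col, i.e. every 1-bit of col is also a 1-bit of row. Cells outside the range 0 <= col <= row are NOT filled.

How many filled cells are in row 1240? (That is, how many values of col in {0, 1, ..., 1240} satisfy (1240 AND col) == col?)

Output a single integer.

Answer: 32

Derivation:
1240 in binary = 10011011000
popcount(1240) = number of 1-bits in 10011011000 = 5
A col c satisfies (1240 AND c) == c iff every set bit of c is also set in 1240; each of the 5 set bits of 1240 can independently be on or off in c.
count = 2^5 = 32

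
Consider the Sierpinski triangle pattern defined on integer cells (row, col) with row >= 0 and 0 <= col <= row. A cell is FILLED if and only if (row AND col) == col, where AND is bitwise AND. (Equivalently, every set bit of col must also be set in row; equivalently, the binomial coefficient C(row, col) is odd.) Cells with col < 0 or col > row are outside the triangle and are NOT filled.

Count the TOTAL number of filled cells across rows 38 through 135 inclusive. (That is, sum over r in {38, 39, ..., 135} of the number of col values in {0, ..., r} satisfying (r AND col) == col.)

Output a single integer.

Answer: 1968

Derivation:
r38=100110 pc3: +8 =8
r39=100111 pc4: +16 =24
r40=101000 pc2: +4 =28
r41=101001 pc3: +8 =36
r42=101010 pc3: +8 =44
r43=101011 pc4: +16 =60
r44=101100 pc3: +8 =68
r45=101101 pc4: +16 =84
r46=101110 pc4: +16 =100
r47=101111 pc5: +32 =132
r48=110000 pc2: +4 =136
r49=110001 pc3: +8 =144
r50=110010 pc3: +8 =152
r51=110011 pc4: +16 =168
r52=110100 pc3: +8 =176
r53=110101 pc4: +16 =192
r54=110110 pc4: +16 =208
r55=110111 pc5: +32 =240
r56=111000 pc3: +8 =248
r57=111001 pc4: +16 =264
r58=111010 pc4: +16 =280
r59=111011 pc5: +32 =312
r60=111100 pc4: +16 =328
r61=111101 pc5: +32 =360
r62=111110 pc5: +32 =392
r63=111111 pc6: +64 =456
r64=1000000 pc1: +2 =458
r65=1000001 pc2: +4 =462
r66=1000010 pc2: +4 =466
r67=1000011 pc3: +8 =474
r68=1000100 pc2: +4 =478
r69=1000101 pc3: +8 =486
r70=1000110 pc3: +8 =494
r71=1000111 pc4: +16 =510
r72=1001000 pc2: +4 =514
r73=1001001 pc3: +8 =522
r74=1001010 pc3: +8 =530
r75=1001011 pc4: +16 =546
r76=1001100 pc3: +8 =554
r77=1001101 pc4: +16 =570
r78=1001110 pc4: +16 =586
r79=1001111 pc5: +32 =618
r80=1010000 pc2: +4 =622
r81=1010001 pc3: +8 =630
r82=1010010 pc3: +8 =638
r83=1010011 pc4: +16 =654
r84=1010100 pc3: +8 =662
r85=1010101 pc4: +16 =678
r86=1010110 pc4: +16 =694
r87=1010111 pc5: +32 =726
r88=1011000 pc3: +8 =734
r89=1011001 pc4: +16 =750
r90=1011010 pc4: +16 =766
r91=1011011 pc5: +32 =798
r92=1011100 pc4: +16 =814
r93=1011101 pc5: +32 =846
r94=1011110 pc5: +32 =878
r95=1011111 pc6: +64 =942
r96=1100000 pc2: +4 =946
r97=1100001 pc3: +8 =954
r98=1100010 pc3: +8 =962
r99=1100011 pc4: +16 =978
r100=1100100 pc3: +8 =986
r101=1100101 pc4: +16 =1002
r102=1100110 pc4: +16 =1018
r103=1100111 pc5: +32 =1050
r104=1101000 pc3: +8 =1058
r105=1101001 pc4: +16 =1074
r106=1101010 pc4: +16 =1090
r107=1101011 pc5: +32 =1122
r108=1101100 pc4: +16 =1138
r109=1101101 pc5: +32 =1170
r110=1101110 pc5: +32 =1202
r111=1101111 pc6: +64 =1266
r112=1110000 pc3: +8 =1274
r113=1110001 pc4: +16 =1290
r114=1110010 pc4: +16 =1306
r115=1110011 pc5: +32 =1338
r116=1110100 pc4: +16 =1354
r117=1110101 pc5: +32 =1386
r118=1110110 pc5: +32 =1418
r119=1110111 pc6: +64 =1482
r120=1111000 pc4: +16 =1498
r121=1111001 pc5: +32 =1530
r122=1111010 pc5: +32 =1562
r123=1111011 pc6: +64 =1626
r124=1111100 pc5: +32 =1658
r125=1111101 pc6: +64 =1722
r126=1111110 pc6: +64 =1786
r127=1111111 pc7: +128 =1914
r128=10000000 pc1: +2 =1916
r129=10000001 pc2: +4 =1920
r130=10000010 pc2: +4 =1924
r131=10000011 pc3: +8 =1932
r132=10000100 pc2: +4 =1936
r133=10000101 pc3: +8 =1944
r134=10000110 pc3: +8 =1952
r135=10000111 pc4: +16 =1968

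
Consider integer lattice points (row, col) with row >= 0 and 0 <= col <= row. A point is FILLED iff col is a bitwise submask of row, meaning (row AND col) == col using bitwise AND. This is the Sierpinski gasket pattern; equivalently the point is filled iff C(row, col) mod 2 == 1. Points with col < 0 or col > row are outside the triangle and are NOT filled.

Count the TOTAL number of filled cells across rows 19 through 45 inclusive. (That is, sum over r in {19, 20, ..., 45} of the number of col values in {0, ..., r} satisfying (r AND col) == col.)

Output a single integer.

Answer: 266

Derivation:
r19=10011 pc3: +8 =8
r20=10100 pc2: +4 =12
r21=10101 pc3: +8 =20
r22=10110 pc3: +8 =28
r23=10111 pc4: +16 =44
r24=11000 pc2: +4 =48
r25=11001 pc3: +8 =56
r26=11010 pc3: +8 =64
r27=11011 pc4: +16 =80
r28=11100 pc3: +8 =88
r29=11101 pc4: +16 =104
r30=11110 pc4: +16 =120
r31=11111 pc5: +32 =152
r32=100000 pc1: +2 =154
r33=100001 pc2: +4 =158
r34=100010 pc2: +4 =162
r35=100011 pc3: +8 =170
r36=100100 pc2: +4 =174
r37=100101 pc3: +8 =182
r38=100110 pc3: +8 =190
r39=100111 pc4: +16 =206
r40=101000 pc2: +4 =210
r41=101001 pc3: +8 =218
r42=101010 pc3: +8 =226
r43=101011 pc4: +16 =242
r44=101100 pc3: +8 =250
r45=101101 pc4: +16 =266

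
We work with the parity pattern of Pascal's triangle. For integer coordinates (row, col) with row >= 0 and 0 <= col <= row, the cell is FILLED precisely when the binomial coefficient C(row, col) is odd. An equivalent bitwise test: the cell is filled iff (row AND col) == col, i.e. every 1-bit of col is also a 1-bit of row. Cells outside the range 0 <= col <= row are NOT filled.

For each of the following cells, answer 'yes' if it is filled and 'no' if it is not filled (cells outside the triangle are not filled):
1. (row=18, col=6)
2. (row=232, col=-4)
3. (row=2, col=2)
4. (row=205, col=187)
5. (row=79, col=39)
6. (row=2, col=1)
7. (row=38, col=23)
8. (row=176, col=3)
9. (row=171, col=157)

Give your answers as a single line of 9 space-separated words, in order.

Answer: no no yes no no no no no no

Derivation:
(18,6): row=0b10010, col=0b110, row AND col = 0b10 = 2; 2 != 6 -> empty
(232,-4): col outside [0, 232] -> not filled
(2,2): row=0b10, col=0b10, row AND col = 0b10 = 2; 2 == 2 -> filled
(205,187): row=0b11001101, col=0b10111011, row AND col = 0b10001001 = 137; 137 != 187 -> empty
(79,39): row=0b1001111, col=0b100111, row AND col = 0b111 = 7; 7 != 39 -> empty
(2,1): row=0b10, col=0b1, row AND col = 0b0 = 0; 0 != 1 -> empty
(38,23): row=0b100110, col=0b10111, row AND col = 0b110 = 6; 6 != 23 -> empty
(176,3): row=0b10110000, col=0b11, row AND col = 0b0 = 0; 0 != 3 -> empty
(171,157): row=0b10101011, col=0b10011101, row AND col = 0b10001001 = 137; 137 != 157 -> empty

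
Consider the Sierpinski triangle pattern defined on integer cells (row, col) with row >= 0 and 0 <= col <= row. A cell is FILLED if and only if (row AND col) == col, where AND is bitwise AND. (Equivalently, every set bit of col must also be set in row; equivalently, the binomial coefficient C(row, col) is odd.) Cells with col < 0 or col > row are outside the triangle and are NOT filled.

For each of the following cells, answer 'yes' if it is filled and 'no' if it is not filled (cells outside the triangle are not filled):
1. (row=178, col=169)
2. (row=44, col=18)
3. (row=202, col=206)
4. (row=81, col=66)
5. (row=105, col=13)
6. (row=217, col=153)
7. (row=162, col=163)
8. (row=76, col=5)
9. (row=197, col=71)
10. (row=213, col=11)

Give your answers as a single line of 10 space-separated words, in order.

(178,169): row=0b10110010, col=0b10101001, row AND col = 0b10100000 = 160; 160 != 169 -> empty
(44,18): row=0b101100, col=0b10010, row AND col = 0b0 = 0; 0 != 18 -> empty
(202,206): col outside [0, 202] -> not filled
(81,66): row=0b1010001, col=0b1000010, row AND col = 0b1000000 = 64; 64 != 66 -> empty
(105,13): row=0b1101001, col=0b1101, row AND col = 0b1001 = 9; 9 != 13 -> empty
(217,153): row=0b11011001, col=0b10011001, row AND col = 0b10011001 = 153; 153 == 153 -> filled
(162,163): col outside [0, 162] -> not filled
(76,5): row=0b1001100, col=0b101, row AND col = 0b100 = 4; 4 != 5 -> empty
(197,71): row=0b11000101, col=0b1000111, row AND col = 0b1000101 = 69; 69 != 71 -> empty
(213,11): row=0b11010101, col=0b1011, row AND col = 0b1 = 1; 1 != 11 -> empty

Answer: no no no no no yes no no no no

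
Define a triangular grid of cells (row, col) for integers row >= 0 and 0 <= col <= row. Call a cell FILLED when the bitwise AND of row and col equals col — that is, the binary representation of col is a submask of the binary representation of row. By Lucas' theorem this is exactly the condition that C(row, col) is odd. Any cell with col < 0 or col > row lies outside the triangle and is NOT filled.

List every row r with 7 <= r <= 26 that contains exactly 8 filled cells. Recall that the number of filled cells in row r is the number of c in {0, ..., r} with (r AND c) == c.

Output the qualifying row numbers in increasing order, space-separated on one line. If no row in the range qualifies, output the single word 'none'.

Row r has 2^popcount(r) filled cells, so we need popcount(r) = log2(8) = 3.
Scan r = 7..26 and keep those with exactly 3 one-bits:
r=7=111 popcount=3 -> KEEP
r=8=1000 popcount=1 -> skip
r=9=1001 popcount=2 -> skip
r=10=1010 popcount=2 -> skip
r=11=1011 popcount=3 -> KEEP
r=12=1100 popcount=2 -> skip
r=13=1101 popcount=3 -> KEEP
r=14=1110 popcount=3 -> KEEP
r=15=1111 popcount=4 -> skip
r=16=10000 popcount=1 -> skip
r=17=10001 popcount=2 -> skip
r=18=10010 popcount=2 -> skip
r=19=10011 popcount=3 -> KEEP
r=20=10100 popcount=2 -> skip
r=21=10101 popcount=3 -> KEEP
r=22=10110 popcount=3 -> KEEP
r=23=10111 popcount=4 -> skip
r=24=11000 popcount=2 -> skip
r=25=11001 popcount=3 -> KEEP
r=26=11010 popcount=3 -> KEEP
Kept rows: 7 11 13 14 19 21 22 25 26

Answer: 7 11 13 14 19 21 22 25 26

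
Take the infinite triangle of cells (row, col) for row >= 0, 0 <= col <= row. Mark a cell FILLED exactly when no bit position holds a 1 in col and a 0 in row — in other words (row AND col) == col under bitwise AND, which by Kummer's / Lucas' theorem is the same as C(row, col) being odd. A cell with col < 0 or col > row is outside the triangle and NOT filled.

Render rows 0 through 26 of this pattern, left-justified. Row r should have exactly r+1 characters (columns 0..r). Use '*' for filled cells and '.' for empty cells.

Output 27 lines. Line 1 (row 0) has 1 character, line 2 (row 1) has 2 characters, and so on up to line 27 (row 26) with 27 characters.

Answer: *
**
*.*
****
*...*
**..**
*.*.*.*
********
*.......*
**......**
*.*.....*.*
****....****
*...*...*...*
**..**..**..**
*.*.*.*.*.*.*.*
****************
*...............*
**..............**
*.*.............*.*
****............****
*...*...........*...*
**..**..........**..**
*.*.*.*.........*.*.*.*
********........********
*.......*.......*.......*
**......**......**......**
*.*.....*.*.....*.*.....*.*

Derivation:
r0=0: *
r1=1: **
r2=10: *.*
r3=11: ****
r4=100: *...*
r5=101: **..**
r6=110: *.*.*.*
r7=111: ********
r8=1000: *.......*
r9=1001: **......**
r10=1010: *.*.....*.*
r11=1011: ****....****
r12=1100: *...*...*...*
r13=1101: **..**..**..**
r14=1110: *.*.*.*.*.*.*.*
r15=1111: ****************
r16=10000: *...............*
r17=10001: **..............**
r18=10010: *.*.............*.*
r19=10011: ****............****
r20=10100: *...*...........*...*
r21=10101: **..**..........**..**
r22=10110: *.*.*.*.........*.*.*.*
r23=10111: ********........********
r24=11000: *.......*.......*.......*
r25=11001: **......**......**......**
r26=11010: *.*.....*.*.....*.*.....*.*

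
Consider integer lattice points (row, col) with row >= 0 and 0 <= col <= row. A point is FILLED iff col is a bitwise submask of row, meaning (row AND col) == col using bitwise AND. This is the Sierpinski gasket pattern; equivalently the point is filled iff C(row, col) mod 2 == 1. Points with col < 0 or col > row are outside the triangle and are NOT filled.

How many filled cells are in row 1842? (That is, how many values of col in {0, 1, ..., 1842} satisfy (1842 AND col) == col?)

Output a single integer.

1842 in binary = 11100110010
popcount(1842) = number of 1-bits in 11100110010 = 6
A col c satisfies (1842 AND c) == c iff every set bit of c is also set in 1842; each of the 6 set bits of 1842 can independently be on or off in c.
count = 2^6 = 64

Answer: 64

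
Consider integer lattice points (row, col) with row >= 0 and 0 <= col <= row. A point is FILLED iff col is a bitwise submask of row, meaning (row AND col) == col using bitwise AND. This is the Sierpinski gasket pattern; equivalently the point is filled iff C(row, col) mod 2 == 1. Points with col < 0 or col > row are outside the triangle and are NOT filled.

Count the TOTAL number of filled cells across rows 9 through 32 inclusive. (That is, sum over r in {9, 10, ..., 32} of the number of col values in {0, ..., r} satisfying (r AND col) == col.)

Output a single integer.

r9=1001 pc2: +4 =4
r10=1010 pc2: +4 =8
r11=1011 pc3: +8 =16
r12=1100 pc2: +4 =20
r13=1101 pc3: +8 =28
r14=1110 pc3: +8 =36
r15=1111 pc4: +16 =52
r16=10000 pc1: +2 =54
r17=10001 pc2: +4 =58
r18=10010 pc2: +4 =62
r19=10011 pc3: +8 =70
r20=10100 pc2: +4 =74
r21=10101 pc3: +8 =82
r22=10110 pc3: +8 =90
r23=10111 pc4: +16 =106
r24=11000 pc2: +4 =110
r25=11001 pc3: +8 =118
r26=11010 pc3: +8 =126
r27=11011 pc4: +16 =142
r28=11100 pc3: +8 =150
r29=11101 pc4: +16 =166
r30=11110 pc4: +16 =182
r31=11111 pc5: +32 =214
r32=100000 pc1: +2 =216

Answer: 216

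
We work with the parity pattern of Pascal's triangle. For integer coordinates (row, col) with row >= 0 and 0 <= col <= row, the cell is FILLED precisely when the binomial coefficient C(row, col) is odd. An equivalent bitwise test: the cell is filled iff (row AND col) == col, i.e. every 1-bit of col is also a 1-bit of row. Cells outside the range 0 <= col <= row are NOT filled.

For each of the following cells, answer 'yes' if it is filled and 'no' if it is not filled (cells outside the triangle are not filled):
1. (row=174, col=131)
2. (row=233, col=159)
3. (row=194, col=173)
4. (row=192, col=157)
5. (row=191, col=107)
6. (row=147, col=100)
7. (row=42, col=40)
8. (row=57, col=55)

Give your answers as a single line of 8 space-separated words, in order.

(174,131): row=0b10101110, col=0b10000011, row AND col = 0b10000010 = 130; 130 != 131 -> empty
(233,159): row=0b11101001, col=0b10011111, row AND col = 0b10001001 = 137; 137 != 159 -> empty
(194,173): row=0b11000010, col=0b10101101, row AND col = 0b10000000 = 128; 128 != 173 -> empty
(192,157): row=0b11000000, col=0b10011101, row AND col = 0b10000000 = 128; 128 != 157 -> empty
(191,107): row=0b10111111, col=0b1101011, row AND col = 0b101011 = 43; 43 != 107 -> empty
(147,100): row=0b10010011, col=0b1100100, row AND col = 0b0 = 0; 0 != 100 -> empty
(42,40): row=0b101010, col=0b101000, row AND col = 0b101000 = 40; 40 == 40 -> filled
(57,55): row=0b111001, col=0b110111, row AND col = 0b110001 = 49; 49 != 55 -> empty

Answer: no no no no no no yes no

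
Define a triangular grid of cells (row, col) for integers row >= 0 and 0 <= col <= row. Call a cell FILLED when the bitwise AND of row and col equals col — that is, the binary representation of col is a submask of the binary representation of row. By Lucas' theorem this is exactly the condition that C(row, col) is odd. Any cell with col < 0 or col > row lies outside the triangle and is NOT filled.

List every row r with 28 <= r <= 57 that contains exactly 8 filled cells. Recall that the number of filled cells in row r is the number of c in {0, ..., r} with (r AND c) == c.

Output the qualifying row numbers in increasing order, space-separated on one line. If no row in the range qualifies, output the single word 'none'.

Answer: 28 35 37 38 41 42 44 49 50 52 56

Derivation:
Row r has 2^popcount(r) filled cells, so we need popcount(r) = log2(8) = 3.
Scan r = 28..57 and keep those with exactly 3 one-bits:
r=28=11100 popcount=3 -> KEEP
r=29=11101 popcount=4 -> skip
r=30=11110 popcount=4 -> skip
r=31=11111 popcount=5 -> skip
r=32=100000 popcount=1 -> skip
r=33=100001 popcount=2 -> skip
r=34=100010 popcount=2 -> skip
r=35=100011 popcount=3 -> KEEP
r=36=100100 popcount=2 -> skip
r=37=100101 popcount=3 -> KEEP
r=38=100110 popcount=3 -> KEEP
r=39=100111 popcount=4 -> skip
r=40=101000 popcount=2 -> skip
r=41=101001 popcount=3 -> KEEP
r=42=101010 popcount=3 -> KEEP
r=43=101011 popcount=4 -> skip
r=44=101100 popcount=3 -> KEEP
r=45=101101 popcount=4 -> skip
r=46=101110 popcount=4 -> skip
r=47=101111 popcount=5 -> skip
r=48=110000 popcount=2 -> skip
r=49=110001 popcount=3 -> KEEP
r=50=110010 popcount=3 -> KEEP
r=51=110011 popcount=4 -> skip
r=52=110100 popcount=3 -> KEEP
r=53=110101 popcount=4 -> skip
r=54=110110 popcount=4 -> skip
r=55=110111 popcount=5 -> skip
r=56=111000 popcount=3 -> KEEP
r=57=111001 popcount=4 -> skip
Kept rows: 28 35 37 38 41 42 44 49 50 52 56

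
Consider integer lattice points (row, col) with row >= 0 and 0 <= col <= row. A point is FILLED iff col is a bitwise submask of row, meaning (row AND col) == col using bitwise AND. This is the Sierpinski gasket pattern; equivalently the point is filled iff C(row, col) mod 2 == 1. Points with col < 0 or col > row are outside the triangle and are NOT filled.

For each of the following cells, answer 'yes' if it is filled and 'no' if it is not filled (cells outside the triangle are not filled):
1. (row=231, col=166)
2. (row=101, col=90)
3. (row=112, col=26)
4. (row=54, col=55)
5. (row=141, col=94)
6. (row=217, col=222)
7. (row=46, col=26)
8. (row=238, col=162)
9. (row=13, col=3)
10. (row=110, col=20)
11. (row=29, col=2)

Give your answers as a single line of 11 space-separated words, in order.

(231,166): row=0b11100111, col=0b10100110, row AND col = 0b10100110 = 166; 166 == 166 -> filled
(101,90): row=0b1100101, col=0b1011010, row AND col = 0b1000000 = 64; 64 != 90 -> empty
(112,26): row=0b1110000, col=0b11010, row AND col = 0b10000 = 16; 16 != 26 -> empty
(54,55): col outside [0, 54] -> not filled
(141,94): row=0b10001101, col=0b1011110, row AND col = 0b1100 = 12; 12 != 94 -> empty
(217,222): col outside [0, 217] -> not filled
(46,26): row=0b101110, col=0b11010, row AND col = 0b1010 = 10; 10 != 26 -> empty
(238,162): row=0b11101110, col=0b10100010, row AND col = 0b10100010 = 162; 162 == 162 -> filled
(13,3): row=0b1101, col=0b11, row AND col = 0b1 = 1; 1 != 3 -> empty
(110,20): row=0b1101110, col=0b10100, row AND col = 0b100 = 4; 4 != 20 -> empty
(29,2): row=0b11101, col=0b10, row AND col = 0b0 = 0; 0 != 2 -> empty

Answer: yes no no no no no no yes no no no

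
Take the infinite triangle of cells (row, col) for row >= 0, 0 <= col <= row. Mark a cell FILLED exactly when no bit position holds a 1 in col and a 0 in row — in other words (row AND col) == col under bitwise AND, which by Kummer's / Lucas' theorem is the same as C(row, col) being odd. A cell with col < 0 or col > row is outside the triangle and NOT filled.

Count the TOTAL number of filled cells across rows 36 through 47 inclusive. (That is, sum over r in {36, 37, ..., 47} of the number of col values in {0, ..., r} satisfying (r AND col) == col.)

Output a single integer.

r36=100100 pc2: +4 =4
r37=100101 pc3: +8 =12
r38=100110 pc3: +8 =20
r39=100111 pc4: +16 =36
r40=101000 pc2: +4 =40
r41=101001 pc3: +8 =48
r42=101010 pc3: +8 =56
r43=101011 pc4: +16 =72
r44=101100 pc3: +8 =80
r45=101101 pc4: +16 =96
r46=101110 pc4: +16 =112
r47=101111 pc5: +32 =144

Answer: 144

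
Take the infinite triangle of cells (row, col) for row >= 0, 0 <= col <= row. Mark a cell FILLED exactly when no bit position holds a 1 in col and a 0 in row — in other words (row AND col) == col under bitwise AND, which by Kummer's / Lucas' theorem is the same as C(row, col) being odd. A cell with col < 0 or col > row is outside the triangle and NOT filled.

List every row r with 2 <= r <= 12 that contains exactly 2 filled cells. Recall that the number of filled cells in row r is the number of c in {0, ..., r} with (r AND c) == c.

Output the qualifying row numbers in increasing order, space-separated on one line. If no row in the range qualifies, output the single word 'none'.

Answer: 2 4 8

Derivation:
Row r has 2^popcount(r) filled cells, so we need popcount(r) = log2(2) = 1.
Scan r = 2..12 and keep those with exactly 1 one-bits:
r=2=10 popcount=1 -> KEEP
r=3=11 popcount=2 -> skip
r=4=100 popcount=1 -> KEEP
r=5=101 popcount=2 -> skip
r=6=110 popcount=2 -> skip
r=7=111 popcount=3 -> skip
r=8=1000 popcount=1 -> KEEP
r=9=1001 popcount=2 -> skip
r=10=1010 popcount=2 -> skip
r=11=1011 popcount=3 -> skip
r=12=1100 popcount=2 -> skip
Kept rows: 2 4 8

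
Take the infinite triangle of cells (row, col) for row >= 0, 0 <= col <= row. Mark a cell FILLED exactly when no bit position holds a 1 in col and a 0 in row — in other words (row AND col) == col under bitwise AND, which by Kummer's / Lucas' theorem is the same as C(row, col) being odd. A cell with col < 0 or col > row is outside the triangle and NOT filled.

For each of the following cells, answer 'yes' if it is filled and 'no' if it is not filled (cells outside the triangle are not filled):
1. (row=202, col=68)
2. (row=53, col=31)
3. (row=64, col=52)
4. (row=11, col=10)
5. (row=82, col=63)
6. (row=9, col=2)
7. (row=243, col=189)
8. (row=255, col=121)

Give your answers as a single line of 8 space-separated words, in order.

(202,68): row=0b11001010, col=0b1000100, row AND col = 0b1000000 = 64; 64 != 68 -> empty
(53,31): row=0b110101, col=0b11111, row AND col = 0b10101 = 21; 21 != 31 -> empty
(64,52): row=0b1000000, col=0b110100, row AND col = 0b0 = 0; 0 != 52 -> empty
(11,10): row=0b1011, col=0b1010, row AND col = 0b1010 = 10; 10 == 10 -> filled
(82,63): row=0b1010010, col=0b111111, row AND col = 0b10010 = 18; 18 != 63 -> empty
(9,2): row=0b1001, col=0b10, row AND col = 0b0 = 0; 0 != 2 -> empty
(243,189): row=0b11110011, col=0b10111101, row AND col = 0b10110001 = 177; 177 != 189 -> empty
(255,121): row=0b11111111, col=0b1111001, row AND col = 0b1111001 = 121; 121 == 121 -> filled

Answer: no no no yes no no no yes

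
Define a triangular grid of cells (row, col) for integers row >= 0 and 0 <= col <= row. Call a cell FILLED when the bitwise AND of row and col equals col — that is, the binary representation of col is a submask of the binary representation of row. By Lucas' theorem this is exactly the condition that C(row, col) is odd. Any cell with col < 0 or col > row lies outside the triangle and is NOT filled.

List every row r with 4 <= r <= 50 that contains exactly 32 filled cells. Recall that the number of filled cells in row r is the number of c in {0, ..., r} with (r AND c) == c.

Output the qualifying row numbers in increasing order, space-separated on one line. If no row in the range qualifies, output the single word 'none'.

Answer: 31 47

Derivation:
Row r has 2^popcount(r) filled cells, so we need popcount(r) = log2(32) = 5.
Scan r = 4..50 and keep those with exactly 5 one-bits:
r=4=100 popcount=1 -> skip
r=5=101 popcount=2 -> skip
r=6=110 popcount=2 -> skip
r=7=111 popcount=3 -> skip
r=8=1000 popcount=1 -> skip
r=9=1001 popcount=2 -> skip
r=10=1010 popcount=2 -> skip
r=11=1011 popcount=3 -> skip
r=12=1100 popcount=2 -> skip
r=13=1101 popcount=3 -> skip
r=14=1110 popcount=3 -> skip
r=15=1111 popcount=4 -> skip
r=16=10000 popcount=1 -> skip
r=17=10001 popcount=2 -> skip
r=18=10010 popcount=2 -> skip
r=19=10011 popcount=3 -> skip
r=20=10100 popcount=2 -> skip
r=21=10101 popcount=3 -> skip
r=22=10110 popcount=3 -> skip
r=23=10111 popcount=4 -> skip
r=24=11000 popcount=2 -> skip
r=25=11001 popcount=3 -> skip
r=26=11010 popcount=3 -> skip
r=27=11011 popcount=4 -> skip
r=28=11100 popcount=3 -> skip
r=29=11101 popcount=4 -> skip
r=30=11110 popcount=4 -> skip
r=31=11111 popcount=5 -> KEEP
r=32=100000 popcount=1 -> skip
r=33=100001 popcount=2 -> skip
r=34=100010 popcount=2 -> skip
r=35=100011 popcount=3 -> skip
r=36=100100 popcount=2 -> skip
r=37=100101 popcount=3 -> skip
r=38=100110 popcount=3 -> skip
r=39=100111 popcount=4 -> skip
r=40=101000 popcount=2 -> skip
r=41=101001 popcount=3 -> skip
r=42=101010 popcount=3 -> skip
r=43=101011 popcount=4 -> skip
r=44=101100 popcount=3 -> skip
r=45=101101 popcount=4 -> skip
r=46=101110 popcount=4 -> skip
r=47=101111 popcount=5 -> KEEP
r=48=110000 popcount=2 -> skip
r=49=110001 popcount=3 -> skip
r=50=110010 popcount=3 -> skip
Kept rows: 31 47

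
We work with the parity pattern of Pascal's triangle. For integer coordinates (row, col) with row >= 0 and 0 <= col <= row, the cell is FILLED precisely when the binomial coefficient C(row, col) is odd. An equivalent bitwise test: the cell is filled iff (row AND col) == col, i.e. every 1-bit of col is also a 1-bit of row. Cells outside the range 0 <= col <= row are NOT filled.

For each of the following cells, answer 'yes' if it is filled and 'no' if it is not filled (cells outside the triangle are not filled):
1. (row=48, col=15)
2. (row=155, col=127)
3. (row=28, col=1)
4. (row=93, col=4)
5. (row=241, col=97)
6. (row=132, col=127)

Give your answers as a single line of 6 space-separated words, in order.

(48,15): row=0b110000, col=0b1111, row AND col = 0b0 = 0; 0 != 15 -> empty
(155,127): row=0b10011011, col=0b1111111, row AND col = 0b11011 = 27; 27 != 127 -> empty
(28,1): row=0b11100, col=0b1, row AND col = 0b0 = 0; 0 != 1 -> empty
(93,4): row=0b1011101, col=0b100, row AND col = 0b100 = 4; 4 == 4 -> filled
(241,97): row=0b11110001, col=0b1100001, row AND col = 0b1100001 = 97; 97 == 97 -> filled
(132,127): row=0b10000100, col=0b1111111, row AND col = 0b100 = 4; 4 != 127 -> empty

Answer: no no no yes yes no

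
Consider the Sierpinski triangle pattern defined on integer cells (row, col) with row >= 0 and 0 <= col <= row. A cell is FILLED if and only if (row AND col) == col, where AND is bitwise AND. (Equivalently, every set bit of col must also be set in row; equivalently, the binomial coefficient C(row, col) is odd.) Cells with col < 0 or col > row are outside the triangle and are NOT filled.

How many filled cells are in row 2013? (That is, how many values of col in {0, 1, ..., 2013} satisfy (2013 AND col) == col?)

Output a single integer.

2013 in binary = 11111011101
popcount(2013) = number of 1-bits in 11111011101 = 9
A col c satisfies (2013 AND c) == c iff every set bit of c is also set in 2013; each of the 9 set bits of 2013 can independently be on or off in c.
count = 2^9 = 512

Answer: 512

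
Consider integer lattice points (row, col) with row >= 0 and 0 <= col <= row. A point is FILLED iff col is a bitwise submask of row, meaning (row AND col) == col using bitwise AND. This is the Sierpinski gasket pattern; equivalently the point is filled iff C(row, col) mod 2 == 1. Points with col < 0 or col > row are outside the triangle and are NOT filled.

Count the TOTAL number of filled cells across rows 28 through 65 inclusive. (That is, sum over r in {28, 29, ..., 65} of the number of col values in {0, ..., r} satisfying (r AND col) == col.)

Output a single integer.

r28=11100 pc3: +8 =8
r29=11101 pc4: +16 =24
r30=11110 pc4: +16 =40
r31=11111 pc5: +32 =72
r32=100000 pc1: +2 =74
r33=100001 pc2: +4 =78
r34=100010 pc2: +4 =82
r35=100011 pc3: +8 =90
r36=100100 pc2: +4 =94
r37=100101 pc3: +8 =102
r38=100110 pc3: +8 =110
r39=100111 pc4: +16 =126
r40=101000 pc2: +4 =130
r41=101001 pc3: +8 =138
r42=101010 pc3: +8 =146
r43=101011 pc4: +16 =162
r44=101100 pc3: +8 =170
r45=101101 pc4: +16 =186
r46=101110 pc4: +16 =202
r47=101111 pc5: +32 =234
r48=110000 pc2: +4 =238
r49=110001 pc3: +8 =246
r50=110010 pc3: +8 =254
r51=110011 pc4: +16 =270
r52=110100 pc3: +8 =278
r53=110101 pc4: +16 =294
r54=110110 pc4: +16 =310
r55=110111 pc5: +32 =342
r56=111000 pc3: +8 =350
r57=111001 pc4: +16 =366
r58=111010 pc4: +16 =382
r59=111011 pc5: +32 =414
r60=111100 pc4: +16 =430
r61=111101 pc5: +32 =462
r62=111110 pc5: +32 =494
r63=111111 pc6: +64 =558
r64=1000000 pc1: +2 =560
r65=1000001 pc2: +4 =564

Answer: 564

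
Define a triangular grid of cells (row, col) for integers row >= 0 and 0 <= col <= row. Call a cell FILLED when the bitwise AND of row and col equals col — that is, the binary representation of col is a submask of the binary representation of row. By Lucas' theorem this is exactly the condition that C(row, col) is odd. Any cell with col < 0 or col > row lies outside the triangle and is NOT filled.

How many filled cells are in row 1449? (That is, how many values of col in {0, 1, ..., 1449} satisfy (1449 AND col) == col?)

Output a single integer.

Answer: 64

Derivation:
1449 in binary = 10110101001
popcount(1449) = number of 1-bits in 10110101001 = 6
A col c satisfies (1449 AND c) == c iff every set bit of c is also set in 1449; each of the 6 set bits of 1449 can independently be on or off in c.
count = 2^6 = 64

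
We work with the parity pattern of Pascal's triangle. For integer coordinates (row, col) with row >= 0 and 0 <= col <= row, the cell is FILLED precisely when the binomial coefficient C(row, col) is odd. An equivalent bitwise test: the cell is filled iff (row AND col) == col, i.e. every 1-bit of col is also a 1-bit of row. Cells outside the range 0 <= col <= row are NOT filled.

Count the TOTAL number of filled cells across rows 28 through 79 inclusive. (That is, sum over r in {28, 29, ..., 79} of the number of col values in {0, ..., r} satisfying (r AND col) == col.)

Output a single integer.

r28=11100 pc3: +8 =8
r29=11101 pc4: +16 =24
r30=11110 pc4: +16 =40
r31=11111 pc5: +32 =72
r32=100000 pc1: +2 =74
r33=100001 pc2: +4 =78
r34=100010 pc2: +4 =82
r35=100011 pc3: +8 =90
r36=100100 pc2: +4 =94
r37=100101 pc3: +8 =102
r38=100110 pc3: +8 =110
r39=100111 pc4: +16 =126
r40=101000 pc2: +4 =130
r41=101001 pc3: +8 =138
r42=101010 pc3: +8 =146
r43=101011 pc4: +16 =162
r44=101100 pc3: +8 =170
r45=101101 pc4: +16 =186
r46=101110 pc4: +16 =202
r47=101111 pc5: +32 =234
r48=110000 pc2: +4 =238
r49=110001 pc3: +8 =246
r50=110010 pc3: +8 =254
r51=110011 pc4: +16 =270
r52=110100 pc3: +8 =278
r53=110101 pc4: +16 =294
r54=110110 pc4: +16 =310
r55=110111 pc5: +32 =342
r56=111000 pc3: +8 =350
r57=111001 pc4: +16 =366
r58=111010 pc4: +16 =382
r59=111011 pc5: +32 =414
r60=111100 pc4: +16 =430
r61=111101 pc5: +32 =462
r62=111110 pc5: +32 =494
r63=111111 pc6: +64 =558
r64=1000000 pc1: +2 =560
r65=1000001 pc2: +4 =564
r66=1000010 pc2: +4 =568
r67=1000011 pc3: +8 =576
r68=1000100 pc2: +4 =580
r69=1000101 pc3: +8 =588
r70=1000110 pc3: +8 =596
r71=1000111 pc4: +16 =612
r72=1001000 pc2: +4 =616
r73=1001001 pc3: +8 =624
r74=1001010 pc3: +8 =632
r75=1001011 pc4: +16 =648
r76=1001100 pc3: +8 =656
r77=1001101 pc4: +16 =672
r78=1001110 pc4: +16 =688
r79=1001111 pc5: +32 =720

Answer: 720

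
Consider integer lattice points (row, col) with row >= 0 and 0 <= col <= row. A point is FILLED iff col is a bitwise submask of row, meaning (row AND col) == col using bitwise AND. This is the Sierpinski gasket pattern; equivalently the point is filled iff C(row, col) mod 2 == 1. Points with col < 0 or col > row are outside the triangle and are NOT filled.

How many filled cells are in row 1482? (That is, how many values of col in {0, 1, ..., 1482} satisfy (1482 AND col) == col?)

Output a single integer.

Answer: 64

Derivation:
1482 in binary = 10111001010
popcount(1482) = number of 1-bits in 10111001010 = 6
A col c satisfies (1482 AND c) == c iff every set bit of c is also set in 1482; each of the 6 set bits of 1482 can independently be on or off in c.
count = 2^6 = 64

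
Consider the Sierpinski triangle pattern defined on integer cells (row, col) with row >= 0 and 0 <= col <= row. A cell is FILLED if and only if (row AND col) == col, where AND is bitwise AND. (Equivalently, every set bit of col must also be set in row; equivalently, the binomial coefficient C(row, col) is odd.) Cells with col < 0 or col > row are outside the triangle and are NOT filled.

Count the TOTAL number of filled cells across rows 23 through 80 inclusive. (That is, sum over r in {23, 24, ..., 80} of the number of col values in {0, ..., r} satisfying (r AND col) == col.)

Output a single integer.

Answer: 776

Derivation:
r23=10111 pc4: +16 =16
r24=11000 pc2: +4 =20
r25=11001 pc3: +8 =28
r26=11010 pc3: +8 =36
r27=11011 pc4: +16 =52
r28=11100 pc3: +8 =60
r29=11101 pc4: +16 =76
r30=11110 pc4: +16 =92
r31=11111 pc5: +32 =124
r32=100000 pc1: +2 =126
r33=100001 pc2: +4 =130
r34=100010 pc2: +4 =134
r35=100011 pc3: +8 =142
r36=100100 pc2: +4 =146
r37=100101 pc3: +8 =154
r38=100110 pc3: +8 =162
r39=100111 pc4: +16 =178
r40=101000 pc2: +4 =182
r41=101001 pc3: +8 =190
r42=101010 pc3: +8 =198
r43=101011 pc4: +16 =214
r44=101100 pc3: +8 =222
r45=101101 pc4: +16 =238
r46=101110 pc4: +16 =254
r47=101111 pc5: +32 =286
r48=110000 pc2: +4 =290
r49=110001 pc3: +8 =298
r50=110010 pc3: +8 =306
r51=110011 pc4: +16 =322
r52=110100 pc3: +8 =330
r53=110101 pc4: +16 =346
r54=110110 pc4: +16 =362
r55=110111 pc5: +32 =394
r56=111000 pc3: +8 =402
r57=111001 pc4: +16 =418
r58=111010 pc4: +16 =434
r59=111011 pc5: +32 =466
r60=111100 pc4: +16 =482
r61=111101 pc5: +32 =514
r62=111110 pc5: +32 =546
r63=111111 pc6: +64 =610
r64=1000000 pc1: +2 =612
r65=1000001 pc2: +4 =616
r66=1000010 pc2: +4 =620
r67=1000011 pc3: +8 =628
r68=1000100 pc2: +4 =632
r69=1000101 pc3: +8 =640
r70=1000110 pc3: +8 =648
r71=1000111 pc4: +16 =664
r72=1001000 pc2: +4 =668
r73=1001001 pc3: +8 =676
r74=1001010 pc3: +8 =684
r75=1001011 pc4: +16 =700
r76=1001100 pc3: +8 =708
r77=1001101 pc4: +16 =724
r78=1001110 pc4: +16 =740
r79=1001111 pc5: +32 =772
r80=1010000 pc2: +4 =776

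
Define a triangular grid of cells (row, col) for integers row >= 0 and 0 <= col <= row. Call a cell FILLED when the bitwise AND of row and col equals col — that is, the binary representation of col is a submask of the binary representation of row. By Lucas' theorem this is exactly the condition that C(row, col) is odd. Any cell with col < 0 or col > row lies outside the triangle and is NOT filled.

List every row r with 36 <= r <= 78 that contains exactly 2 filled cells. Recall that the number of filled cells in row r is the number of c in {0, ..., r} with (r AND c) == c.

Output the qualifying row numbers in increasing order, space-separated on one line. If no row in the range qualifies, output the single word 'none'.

Row r has 2^popcount(r) filled cells, so we need popcount(r) = log2(2) = 1.
Scan r = 36..78 and keep those with exactly 1 one-bits:
r=36=100100 popcount=2 -> skip
r=37=100101 popcount=3 -> skip
r=38=100110 popcount=3 -> skip
r=39=100111 popcount=4 -> skip
r=40=101000 popcount=2 -> skip
r=41=101001 popcount=3 -> skip
r=42=101010 popcount=3 -> skip
r=43=101011 popcount=4 -> skip
r=44=101100 popcount=3 -> skip
r=45=101101 popcount=4 -> skip
r=46=101110 popcount=4 -> skip
r=47=101111 popcount=5 -> skip
r=48=110000 popcount=2 -> skip
r=49=110001 popcount=3 -> skip
r=50=110010 popcount=3 -> skip
r=51=110011 popcount=4 -> skip
r=52=110100 popcount=3 -> skip
r=53=110101 popcount=4 -> skip
r=54=110110 popcount=4 -> skip
r=55=110111 popcount=5 -> skip
r=56=111000 popcount=3 -> skip
r=57=111001 popcount=4 -> skip
r=58=111010 popcount=4 -> skip
r=59=111011 popcount=5 -> skip
r=60=111100 popcount=4 -> skip
r=61=111101 popcount=5 -> skip
r=62=111110 popcount=5 -> skip
r=63=111111 popcount=6 -> skip
r=64=1000000 popcount=1 -> KEEP
r=65=1000001 popcount=2 -> skip
r=66=1000010 popcount=2 -> skip
r=67=1000011 popcount=3 -> skip
r=68=1000100 popcount=2 -> skip
r=69=1000101 popcount=3 -> skip
r=70=1000110 popcount=3 -> skip
r=71=1000111 popcount=4 -> skip
r=72=1001000 popcount=2 -> skip
r=73=1001001 popcount=3 -> skip
r=74=1001010 popcount=3 -> skip
r=75=1001011 popcount=4 -> skip
r=76=1001100 popcount=3 -> skip
r=77=1001101 popcount=4 -> skip
r=78=1001110 popcount=4 -> skip
Kept rows: 64

Answer: 64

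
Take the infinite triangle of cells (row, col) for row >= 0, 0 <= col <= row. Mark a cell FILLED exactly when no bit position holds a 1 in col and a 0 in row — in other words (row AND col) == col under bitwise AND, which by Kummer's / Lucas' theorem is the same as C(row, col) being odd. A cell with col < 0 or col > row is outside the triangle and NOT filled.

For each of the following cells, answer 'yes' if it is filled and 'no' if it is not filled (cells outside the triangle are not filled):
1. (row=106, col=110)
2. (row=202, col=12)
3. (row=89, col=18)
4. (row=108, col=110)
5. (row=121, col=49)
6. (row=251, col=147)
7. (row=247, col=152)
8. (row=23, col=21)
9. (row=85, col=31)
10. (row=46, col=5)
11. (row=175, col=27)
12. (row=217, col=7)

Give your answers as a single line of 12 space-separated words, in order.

(106,110): col outside [0, 106] -> not filled
(202,12): row=0b11001010, col=0b1100, row AND col = 0b1000 = 8; 8 != 12 -> empty
(89,18): row=0b1011001, col=0b10010, row AND col = 0b10000 = 16; 16 != 18 -> empty
(108,110): col outside [0, 108] -> not filled
(121,49): row=0b1111001, col=0b110001, row AND col = 0b110001 = 49; 49 == 49 -> filled
(251,147): row=0b11111011, col=0b10010011, row AND col = 0b10010011 = 147; 147 == 147 -> filled
(247,152): row=0b11110111, col=0b10011000, row AND col = 0b10010000 = 144; 144 != 152 -> empty
(23,21): row=0b10111, col=0b10101, row AND col = 0b10101 = 21; 21 == 21 -> filled
(85,31): row=0b1010101, col=0b11111, row AND col = 0b10101 = 21; 21 != 31 -> empty
(46,5): row=0b101110, col=0b101, row AND col = 0b100 = 4; 4 != 5 -> empty
(175,27): row=0b10101111, col=0b11011, row AND col = 0b1011 = 11; 11 != 27 -> empty
(217,7): row=0b11011001, col=0b111, row AND col = 0b1 = 1; 1 != 7 -> empty

Answer: no no no no yes yes no yes no no no no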